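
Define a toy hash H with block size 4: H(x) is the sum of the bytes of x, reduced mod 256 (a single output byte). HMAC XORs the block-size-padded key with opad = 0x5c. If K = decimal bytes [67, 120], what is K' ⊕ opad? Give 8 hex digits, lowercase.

1f245c5c

Key decimal bytes [67, 120] = 43 78 is 2 bytes ≤ B = 4; zero-pad to 4 bytes: K' = 43 78 00 00.
XOR each byte with 0x5c: 43⊕5c=1f, 78⊕5c=24, 00⊕5c=5c, 00⊕5c=5c.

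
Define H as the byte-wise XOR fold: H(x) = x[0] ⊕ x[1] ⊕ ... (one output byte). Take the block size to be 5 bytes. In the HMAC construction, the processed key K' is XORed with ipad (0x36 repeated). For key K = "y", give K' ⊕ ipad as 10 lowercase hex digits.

4f36363636

Key "y" = 79 is 1 byte ≤ B = 5; zero-pad to 5 bytes: K' = 79 00 00 00 00.
XOR each byte with 0x36: 79⊕36=4f, 00⊕36=36, 00⊕36=36, 00⊕36=36, 00⊕36=36.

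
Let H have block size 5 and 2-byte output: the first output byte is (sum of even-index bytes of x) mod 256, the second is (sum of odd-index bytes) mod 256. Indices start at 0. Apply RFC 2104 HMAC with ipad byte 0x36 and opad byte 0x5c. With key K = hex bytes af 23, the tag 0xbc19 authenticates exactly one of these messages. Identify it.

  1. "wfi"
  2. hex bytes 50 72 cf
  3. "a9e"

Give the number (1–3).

3

Key hex bytes af 23 is 2 bytes ≤ B = 5; zero-pad to 5 bytes: K' = af 23 00 00 00.
K' ⊕ ipad = 99 15 36 36 36; K' ⊕ opad = f3 7f 5c 5c 5c.
m1: inner = H(99 15 36 36 36 77 66 69) = 6b 2b; tag = H(f3 7f 5c 5c 5c 6b 2b) = d646
m2: inner = H(99 15 36 36 36 50 72 cf) = 77 6a; tag = H(f3 7f 5c 5c 5c 77 6a) = 1552
m3: inner = H(99 15 36 36 36 61 39 65) = 3e 11; tag = H(f3 7f 5c 5c 5c 3e 11) = bc19 ← matches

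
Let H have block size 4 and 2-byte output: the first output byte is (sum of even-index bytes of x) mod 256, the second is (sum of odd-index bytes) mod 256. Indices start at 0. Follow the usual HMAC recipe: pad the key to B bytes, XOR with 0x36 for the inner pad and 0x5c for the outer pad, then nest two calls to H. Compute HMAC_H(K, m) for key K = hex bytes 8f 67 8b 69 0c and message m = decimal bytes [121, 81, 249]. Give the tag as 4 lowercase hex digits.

Key hex bytes 8f 67 8b 69 0c is 5 bytes > B = 4, so hash it first: H(key) = 26 d0, then zero-pad to 4 bytes: K' = 26 d0 00 00.
K' ⊕ ipad = 10 e6 36 36.  K' ⊕ opad = 7a 8c 5c 5c.
Inner input = (K'⊕ipad) ∥ m = 10 e6 36 36 ∥ 79 51 f9.
Inner hash: even-index sum = 440 mod 256 = 184; odd-index sum = 365 mod 256 = 109 → b8 6d.
Outer input = (K'⊕opad) ∥ inner = 7a 8c 5c 5c ∥ b8 6d.
Outer hash (tag): even-index sum = 398 mod 256 = 142; odd-index sum = 341 mod 256 = 85 → 8e 55.

8e55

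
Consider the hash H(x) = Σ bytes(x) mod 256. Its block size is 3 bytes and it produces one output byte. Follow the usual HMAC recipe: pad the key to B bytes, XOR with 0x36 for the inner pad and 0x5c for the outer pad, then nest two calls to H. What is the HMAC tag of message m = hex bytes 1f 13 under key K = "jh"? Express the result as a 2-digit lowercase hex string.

Key "jh" = 6a 68 is 2 bytes ≤ B = 3; zero-pad to 3 bytes: K' = 6a 68 00.
K' ⊕ ipad = 5c 5e 36.  K' ⊕ opad = 36 34 5c.
Inner input = (K'⊕ipad) ∥ m = 5c 5e 36 ∥ 1f 13.
Inner hash: sum = 92+94+54+31+19 = 290; mod 256 = 34 → 22.
Outer input = (K'⊕opad) ∥ inner = 36 34 5c ∥ 22.
Outer hash (tag): sum = 54+52+92+34 = 232 → e8.

e8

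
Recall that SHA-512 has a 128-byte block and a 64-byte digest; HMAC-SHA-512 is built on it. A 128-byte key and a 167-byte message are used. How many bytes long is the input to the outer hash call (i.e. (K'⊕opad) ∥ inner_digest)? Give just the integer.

Key is 128 ≤ 128 bytes, zero-padded: |K'| = 128.
Outer input = (K'⊕opad) ∥ H(inner) → 128 + 64 = 192 bytes.

192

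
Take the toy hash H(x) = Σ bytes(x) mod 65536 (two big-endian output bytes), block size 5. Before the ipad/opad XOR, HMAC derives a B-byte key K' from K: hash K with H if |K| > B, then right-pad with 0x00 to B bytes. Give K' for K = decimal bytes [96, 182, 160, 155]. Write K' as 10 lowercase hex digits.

Key decimal bytes [96, 182, 160, 155] = 60 b6 a0 9b is 4 bytes ≤ B = 5; zero-pad to 5 bytes: K' = 60 b6 a0 9b 00.

60b6a09b00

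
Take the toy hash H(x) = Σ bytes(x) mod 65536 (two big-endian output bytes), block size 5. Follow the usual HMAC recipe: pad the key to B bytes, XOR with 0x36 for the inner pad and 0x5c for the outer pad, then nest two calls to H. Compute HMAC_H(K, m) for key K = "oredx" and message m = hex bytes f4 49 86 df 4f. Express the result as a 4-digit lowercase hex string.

017b

Key "oredx" = 6f 72 65 64 78 is exactly B = 5 bytes: K' = 6f 72 65 64 78.
K' ⊕ ipad = 59 44 53 52 4e.  K' ⊕ opad = 33 2e 39 38 24.
Inner input = (K'⊕ipad) ∥ m = 59 44 53 52 4e ∥ f4 49 86 df 4f.
Inner hash: sum = 89+68+83+82+78+244+73+134+223+79 = 1153 → 04 81.
Outer input = (K'⊕opad) ∥ inner = 33 2e 39 38 24 ∥ 04 81.
Outer hash (tag): sum = 51+46+57+56+36+4+129 = 379 → 01 7b.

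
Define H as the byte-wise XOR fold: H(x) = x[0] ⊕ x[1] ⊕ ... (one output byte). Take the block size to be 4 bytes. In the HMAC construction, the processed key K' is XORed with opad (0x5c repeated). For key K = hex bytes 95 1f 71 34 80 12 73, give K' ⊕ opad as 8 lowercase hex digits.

Key hex bytes 95 1f 71 34 80 12 73 is 7 bytes > B = 4, so hash it first: H(key) = 2e, then zero-pad to 4 bytes: K' = 2e 00 00 00.
XOR each byte with 0x5c: 2e⊕5c=72, 00⊕5c=5c, 00⊕5c=5c, 00⊕5c=5c.

725c5c5c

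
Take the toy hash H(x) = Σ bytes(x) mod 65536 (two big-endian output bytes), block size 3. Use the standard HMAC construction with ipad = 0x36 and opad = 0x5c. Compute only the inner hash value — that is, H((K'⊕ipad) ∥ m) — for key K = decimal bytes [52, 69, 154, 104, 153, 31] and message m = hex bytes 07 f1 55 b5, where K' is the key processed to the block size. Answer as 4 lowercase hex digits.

0271

Key decimal bytes [52, 69, 154, 104, 153, 31] = 34 45 9a 68 99 1f is 6 bytes > B = 3, so hash it first: H(key) = 02 33, then zero-pad to 3 bytes: K' = 02 33 00.
K' ⊕ ipad = 34 05 36.
Inner input = 34 05 36 ∥ 07 f1 55 b5.
Inner hash: sum = 52+5+54+7+241+85+181 = 625 → 02 71.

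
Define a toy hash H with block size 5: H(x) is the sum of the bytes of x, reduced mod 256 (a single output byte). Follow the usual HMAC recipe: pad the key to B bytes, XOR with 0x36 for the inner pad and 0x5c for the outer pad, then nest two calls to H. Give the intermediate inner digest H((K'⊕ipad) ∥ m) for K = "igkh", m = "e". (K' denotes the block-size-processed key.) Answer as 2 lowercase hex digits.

06

Key "igkh" = 69 67 6b 68 is 4 bytes ≤ B = 5; zero-pad to 5 bytes: K' = 69 67 6b 68 00.
K' ⊕ ipad = 5f 51 5d 5e 36.
Inner input = 5f 51 5d 5e 36 ∥ 65.
Inner hash: sum = 95+81+93+94+54+101 = 518; mod 256 = 6 → 06.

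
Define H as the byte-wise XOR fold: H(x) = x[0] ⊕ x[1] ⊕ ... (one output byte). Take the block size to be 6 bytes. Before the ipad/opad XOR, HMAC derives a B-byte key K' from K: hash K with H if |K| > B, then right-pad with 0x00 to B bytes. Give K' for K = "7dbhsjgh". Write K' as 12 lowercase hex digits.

|K| = 8 > B = 6, so first hash the key.
H(K): XOR 37⊕64⊕62⊕68⊕73⊕6a⊕67⊕68 = 4f.
Zero-pad H(K) = 4f to 6 bytes: K' = 4f 00 00 00 00 00.

4f0000000000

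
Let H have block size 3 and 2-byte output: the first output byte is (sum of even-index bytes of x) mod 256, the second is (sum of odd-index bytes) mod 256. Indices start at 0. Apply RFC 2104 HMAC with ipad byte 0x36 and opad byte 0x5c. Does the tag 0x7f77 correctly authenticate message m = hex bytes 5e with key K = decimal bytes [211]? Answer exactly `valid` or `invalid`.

valid

Key decimal bytes [211] = d3 is 1 byte ≤ B = 3; zero-pad to 3 bytes: K' = d3 00 00.
K' ⊕ ipad = e5 36 36; K' ⊕ opad = 8f 5c 5c.
Inner hash: even-index sum = 283 mod 256 = 27; odd-index sum = 148 mod 256 = 148 → 1b 94.
Outer hash (recomputed tag): even-index sum = 383 mod 256 = 127; odd-index sum = 119 mod 256 = 119 → 7f 77.
Recomputed tag = 7f77; claimed = 7f77 → match.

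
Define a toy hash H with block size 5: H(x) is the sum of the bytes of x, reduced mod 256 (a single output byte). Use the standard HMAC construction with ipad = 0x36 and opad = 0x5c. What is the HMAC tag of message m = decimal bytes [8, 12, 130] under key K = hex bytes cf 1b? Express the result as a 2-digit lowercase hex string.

Key hex bytes cf 1b is 2 bytes ≤ B = 5; zero-pad to 5 bytes: K' = cf 1b 00 00 00.
K' ⊕ ipad = f9 2d 36 36 36.  K' ⊕ opad = 93 47 5c 5c 5c.
Inner input = (K'⊕ipad) ∥ m = f9 2d 36 36 36 ∥ 08 0c 82.
Inner hash: sum = 249+45+54+54+54+8+12+130 = 606; mod 256 = 94 → 5e.
Outer input = (K'⊕opad) ∥ inner = 93 47 5c 5c 5c ∥ 5e.
Outer hash (tag): sum = 147+71+92+92+92+94 = 588; mod 256 = 76 → 4c.

4c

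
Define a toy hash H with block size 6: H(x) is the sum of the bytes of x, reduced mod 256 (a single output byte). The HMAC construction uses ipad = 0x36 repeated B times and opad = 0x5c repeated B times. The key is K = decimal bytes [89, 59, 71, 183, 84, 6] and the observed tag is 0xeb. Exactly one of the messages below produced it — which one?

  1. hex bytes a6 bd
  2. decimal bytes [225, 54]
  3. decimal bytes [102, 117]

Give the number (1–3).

2

Key decimal bytes [89, 59, 71, 183, 84, 6] = 59 3b 47 b7 54 06 is exactly B = 6 bytes: K' = 59 3b 47 b7 54 06.
K' ⊕ ipad = 6f 0d 71 81 62 30; K' ⊕ opad = 05 67 1b eb 08 5a.
m1: inner = H(6f 0d 71 81 62 30 a6 bd) = 63; tag = H(05 67 1b eb 08 5a 63) = 37
m2: inner = H(6f 0d 71 81 62 30 e1 36) = 17; tag = H(05 67 1b eb 08 5a 17) = eb ← matches
m3: inner = H(6f 0d 71 81 62 30 66 75) = db; tag = H(05 67 1b eb 08 5a db) = af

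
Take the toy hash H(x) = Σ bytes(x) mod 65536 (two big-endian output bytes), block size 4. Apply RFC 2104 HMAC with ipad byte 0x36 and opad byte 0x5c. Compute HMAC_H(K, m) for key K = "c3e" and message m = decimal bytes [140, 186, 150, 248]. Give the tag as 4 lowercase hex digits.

Key "c3e" = 63 33 65 is 3 bytes ≤ B = 4; zero-pad to 4 bytes: K' = 63 33 65 00.
K' ⊕ ipad = 55 05 53 36.  K' ⊕ opad = 3f 6f 39 5c.
Inner input = (K'⊕ipad) ∥ m = 55 05 53 36 ∥ 8c ba 96 f8.
Inner hash: sum = 85+5+83+54+140+186+150+248 = 951 → 03 b7.
Outer input = (K'⊕opad) ∥ inner = 3f 6f 39 5c ∥ 03 b7.
Outer hash (tag): sum = 63+111+57+92+3+183 = 509 → 01 fd.

01fd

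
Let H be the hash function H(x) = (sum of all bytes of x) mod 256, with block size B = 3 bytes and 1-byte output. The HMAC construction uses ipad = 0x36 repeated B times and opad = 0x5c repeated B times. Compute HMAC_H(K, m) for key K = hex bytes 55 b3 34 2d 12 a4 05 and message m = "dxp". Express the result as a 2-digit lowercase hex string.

fa

Key hex bytes 55 b3 34 2d 12 a4 05 is 7 bytes > B = 3, so hash it first: H(key) = 24, then zero-pad to 3 bytes: K' = 24 00 00.
K' ⊕ ipad = 12 36 36.  K' ⊕ opad = 78 5c 5c.
Inner input = (K'⊕ipad) ∥ m = 12 36 36 ∥ 64 78 70.
Inner hash: sum = 18+54+54+100+120+112 = 458; mod 256 = 202 → ca.
Outer input = (K'⊕opad) ∥ inner = 78 5c 5c ∥ ca.
Outer hash (tag): sum = 120+92+92+202 = 506; mod 256 = 250 → fa.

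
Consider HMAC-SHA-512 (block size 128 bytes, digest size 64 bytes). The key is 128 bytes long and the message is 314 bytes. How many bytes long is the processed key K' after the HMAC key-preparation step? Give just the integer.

Key is 128 ≤ 128 bytes, zero-padded: |K'| = 128.

128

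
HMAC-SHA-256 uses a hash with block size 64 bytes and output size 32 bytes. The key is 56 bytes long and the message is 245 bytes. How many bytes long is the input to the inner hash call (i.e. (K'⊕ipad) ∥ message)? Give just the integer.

309

Key is 56 ≤ 64 bytes, zero-padded: |K'| = 64.
Inner input = (K'⊕ipad) ∥ m → 64 + 245 = 309 bytes.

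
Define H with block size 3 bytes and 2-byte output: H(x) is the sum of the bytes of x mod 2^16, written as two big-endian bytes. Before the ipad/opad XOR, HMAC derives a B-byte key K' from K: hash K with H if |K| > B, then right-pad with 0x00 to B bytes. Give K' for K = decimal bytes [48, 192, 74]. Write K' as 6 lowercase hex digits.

30c04a

Key decimal bytes [48, 192, 74] = 30 c0 4a is exactly B = 3 bytes: K' = 30 c0 4a.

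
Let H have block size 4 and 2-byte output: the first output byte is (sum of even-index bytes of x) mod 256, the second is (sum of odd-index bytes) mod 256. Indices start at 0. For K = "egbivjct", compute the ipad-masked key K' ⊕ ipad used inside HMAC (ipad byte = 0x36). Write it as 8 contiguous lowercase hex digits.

Key "egbivjct" = 65 67 62 69 76 6a 63 74 is 8 bytes > B = 4, so hash it first: H(key) = a0 ae, then zero-pad to 4 bytes: K' = a0 ae 00 00.
XOR each byte with 0x36: a0⊕36=96, ae⊕36=98, 00⊕36=36, 00⊕36=36.

96983636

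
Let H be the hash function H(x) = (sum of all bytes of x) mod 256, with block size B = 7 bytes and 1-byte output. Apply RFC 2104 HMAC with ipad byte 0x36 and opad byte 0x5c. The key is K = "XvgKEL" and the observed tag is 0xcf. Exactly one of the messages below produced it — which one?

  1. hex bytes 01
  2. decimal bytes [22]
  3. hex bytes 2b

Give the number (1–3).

Key "XvgKEL" = 58 76 67 4b 45 4c is 6 bytes ≤ B = 7; zero-pad to 7 bytes: K' = 58 76 67 4b 45 4c 00.
K' ⊕ ipad = 6e 40 51 7d 73 7a 36; K' ⊕ opad = 04 2a 3b 17 19 10 5c.
m1: inner = H(6e 40 51 7d 73 7a 36 01) = a0; tag = H(04 2a 3b 17 19 10 5c a0) = a5
m2: inner = H(6e 40 51 7d 73 7a 36 16) = b5; tag = H(04 2a 3b 17 19 10 5c b5) = ba
m3: inner = H(6e 40 51 7d 73 7a 36 2b) = ca; tag = H(04 2a 3b 17 19 10 5c ca) = cf ← matches

3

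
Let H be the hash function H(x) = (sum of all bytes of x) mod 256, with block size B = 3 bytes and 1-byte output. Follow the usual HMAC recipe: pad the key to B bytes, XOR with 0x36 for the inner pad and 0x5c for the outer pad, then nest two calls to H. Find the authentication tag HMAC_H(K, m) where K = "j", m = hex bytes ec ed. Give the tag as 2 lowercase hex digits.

Key "j" = 6a is 1 byte ≤ B = 3; zero-pad to 3 bytes: K' = 6a 00 00.
K' ⊕ ipad = 5c 36 36.  K' ⊕ opad = 36 5c 5c.
Inner input = (K'⊕ipad) ∥ m = 5c 36 36 ∥ ec ed.
Inner hash: sum = 92+54+54+236+237 = 673; mod 256 = 161 → a1.
Outer input = (K'⊕opad) ∥ inner = 36 5c 5c ∥ a1.
Outer hash (tag): sum = 54+92+92+161 = 399; mod 256 = 143 → 8f.

8f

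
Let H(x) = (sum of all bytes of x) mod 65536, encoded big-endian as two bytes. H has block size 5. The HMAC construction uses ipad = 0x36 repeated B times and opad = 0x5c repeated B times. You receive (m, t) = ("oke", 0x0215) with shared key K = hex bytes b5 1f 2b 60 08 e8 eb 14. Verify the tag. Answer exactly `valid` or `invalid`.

valid

Key hex bytes b5 1f 2b 60 08 e8 eb 14 is 8 bytes > B = 5, so hash it first: H(key) = 03 4e, then zero-pad to 5 bytes: K' = 03 4e 00 00 00.
K' ⊕ ipad = 35 78 36 36 36; K' ⊕ opad = 5f 12 5c 5c 5c.
Inner hash: sum = 53+120+54+54+54+111+107+101 = 654 → 02 8e.
Outer hash (recomputed tag): sum = 95+18+92+92+92+2+142 = 533 → 02 15.
Recomputed tag = 0215; claimed = 0215 → match.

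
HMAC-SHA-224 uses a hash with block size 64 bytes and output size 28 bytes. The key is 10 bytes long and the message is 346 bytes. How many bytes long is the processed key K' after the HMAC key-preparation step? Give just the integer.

Key is 10 ≤ 64 bytes, zero-padded: |K'| = 64.

64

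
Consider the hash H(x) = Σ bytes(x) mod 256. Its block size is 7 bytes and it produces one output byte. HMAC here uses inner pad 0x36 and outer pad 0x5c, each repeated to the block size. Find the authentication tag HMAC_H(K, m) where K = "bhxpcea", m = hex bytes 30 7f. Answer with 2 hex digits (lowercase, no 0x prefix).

6b

Key "bhxpcea" = 62 68 78 70 63 65 61 is exactly B = 7 bytes: K' = 62 68 78 70 63 65 61.
K' ⊕ ipad = 54 5e 4e 46 55 53 57.  K' ⊕ opad = 3e 34 24 2c 3f 39 3d.
Inner input = (K'⊕ipad) ∥ m = 54 5e 4e 46 55 53 57 ∥ 30 7f.
Inner hash: sum = 84+94+78+70+85+83+87+48+127 = 756; mod 256 = 244 → f4.
Outer input = (K'⊕opad) ∥ inner = 3e 34 24 2c 3f 39 3d ∥ f4.
Outer hash (tag): sum = 62+52+36+44+63+57+61+244 = 619; mod 256 = 107 → 6b.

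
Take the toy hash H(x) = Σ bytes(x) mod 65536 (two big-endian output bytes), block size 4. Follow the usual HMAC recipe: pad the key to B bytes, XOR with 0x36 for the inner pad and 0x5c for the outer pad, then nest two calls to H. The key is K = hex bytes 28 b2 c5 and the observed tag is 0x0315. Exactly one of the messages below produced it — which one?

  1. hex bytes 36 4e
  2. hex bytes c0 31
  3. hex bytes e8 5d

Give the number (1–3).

2

Key hex bytes 28 b2 c5 is 3 bytes ≤ B = 4; zero-pad to 4 bytes: K' = 28 b2 c5 00.
K' ⊕ ipad = 1e 84 f3 36; K' ⊕ opad = 74 ee 99 5c.
m1: inner = H(1e 84 f3 36 36 4e) = 02 4f; tag = H(74 ee 99 5c 02 4f) = 02a8
m2: inner = H(1e 84 f3 36 c0 31) = 02 bc; tag = H(74 ee 99 5c 02 bc) = 0315 ← matches
m3: inner = H(1e 84 f3 36 e8 5d) = 03 10; tag = H(74 ee 99 5c 03 10) = 026a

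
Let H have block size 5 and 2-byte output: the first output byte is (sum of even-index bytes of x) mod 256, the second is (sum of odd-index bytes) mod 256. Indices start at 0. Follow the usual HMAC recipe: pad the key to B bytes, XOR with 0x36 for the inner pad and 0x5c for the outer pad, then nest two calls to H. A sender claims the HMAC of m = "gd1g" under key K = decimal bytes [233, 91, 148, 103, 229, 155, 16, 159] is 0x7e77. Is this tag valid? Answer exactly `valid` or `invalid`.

valid

Key decimal bytes [233, 91, 148, 103, 229, 155, 16, 159] = e9 5b 94 67 e5 9b 10 9f is 8 bytes > B = 5, so hash it first: H(key) = 72 fc, then zero-pad to 5 bytes: K' = 72 fc 00 00 00.
K' ⊕ ipad = 44 ca 36 36 36; K' ⊕ opad = 2e a0 5c 5c 5c.
Inner hash: even-index sum = 379 mod 256 = 123; odd-index sum = 408 mod 256 = 152 → 7b 98.
Outer hash (recomputed tag): even-index sum = 382 mod 256 = 126; odd-index sum = 375 mod 256 = 119 → 7e 77.
Recomputed tag = 7e77; claimed = 7e77 → match.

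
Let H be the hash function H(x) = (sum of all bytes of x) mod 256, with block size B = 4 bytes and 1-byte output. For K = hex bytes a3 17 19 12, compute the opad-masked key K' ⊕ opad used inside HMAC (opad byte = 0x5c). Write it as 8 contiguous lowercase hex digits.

Key hex bytes a3 17 19 12 is exactly B = 4 bytes: K' = a3 17 19 12.
XOR each byte with 0x5c: a3⊕5c=ff, 17⊕5c=4b, 19⊕5c=45, 12⊕5c=4e.

ff4b454e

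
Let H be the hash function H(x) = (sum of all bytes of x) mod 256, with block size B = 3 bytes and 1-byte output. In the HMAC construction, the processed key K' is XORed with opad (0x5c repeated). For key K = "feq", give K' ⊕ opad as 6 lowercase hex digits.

Key "feq" = 66 65 71 is exactly B = 3 bytes: K' = 66 65 71.
XOR each byte with 0x5c: 66⊕5c=3a, 65⊕5c=39, 71⊕5c=2d.

3a392d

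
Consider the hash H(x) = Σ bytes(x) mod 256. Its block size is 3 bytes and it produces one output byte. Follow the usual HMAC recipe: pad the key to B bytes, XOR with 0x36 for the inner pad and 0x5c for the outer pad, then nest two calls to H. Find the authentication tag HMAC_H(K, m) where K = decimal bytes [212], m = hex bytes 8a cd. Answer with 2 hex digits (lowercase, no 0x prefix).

e5

Key decimal bytes [212] = d4 is 1 byte ≤ B = 3; zero-pad to 3 bytes: K' = d4 00 00.
K' ⊕ ipad = e2 36 36.  K' ⊕ opad = 88 5c 5c.
Inner input = (K'⊕ipad) ∥ m = e2 36 36 ∥ 8a cd.
Inner hash: sum = 226+54+54+138+205 = 677; mod 256 = 165 → a5.
Outer input = (K'⊕opad) ∥ inner = 88 5c 5c ∥ a5.
Outer hash (tag): sum = 136+92+92+165 = 485; mod 256 = 229 → e5.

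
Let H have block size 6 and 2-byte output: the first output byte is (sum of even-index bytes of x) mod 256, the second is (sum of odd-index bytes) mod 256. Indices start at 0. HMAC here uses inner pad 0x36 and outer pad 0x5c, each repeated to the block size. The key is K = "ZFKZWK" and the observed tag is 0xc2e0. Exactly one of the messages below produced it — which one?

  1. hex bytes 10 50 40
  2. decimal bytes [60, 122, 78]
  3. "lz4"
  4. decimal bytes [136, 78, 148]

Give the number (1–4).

Key "ZFKZWK" = 5a 46 4b 5a 57 4b is exactly B = 6 bytes: K' = 5a 46 4b 5a 57 4b.
K' ⊕ ipad = 6c 70 7d 6c 61 7d; K' ⊕ opad = 06 1a 17 06 0b 17.
m1: inner = H(6c 70 7d 6c 61 7d 10 50 40) = 9a a9; tag = H(06 1a 17 06 0b 17 9a a9) = c2e0 ← matches
m2: inner = H(6c 70 7d 6c 61 7d 3c 7a 4e) = d4 d3; tag = H(06 1a 17 06 0b 17 d4 d3) = fc0a
m3: inner = H(6c 70 7d 6c 61 7d 6c 7a 34) = ea d3; tag = H(06 1a 17 06 0b 17 ea d3) = 120a
m4: inner = H(6c 70 7d 6c 61 7d 88 4e 94) = 66 a7; tag = H(06 1a 17 06 0b 17 66 a7) = 8ede

1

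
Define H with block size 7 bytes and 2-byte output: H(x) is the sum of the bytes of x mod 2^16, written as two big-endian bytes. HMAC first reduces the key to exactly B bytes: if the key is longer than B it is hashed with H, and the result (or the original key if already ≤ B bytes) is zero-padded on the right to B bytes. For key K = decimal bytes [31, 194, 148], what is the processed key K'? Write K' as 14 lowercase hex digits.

Key decimal bytes [31, 194, 148] = 1f c2 94 is 3 bytes ≤ B = 7; zero-pad to 7 bytes: K' = 1f c2 94 00 00 00 00.

1fc29400000000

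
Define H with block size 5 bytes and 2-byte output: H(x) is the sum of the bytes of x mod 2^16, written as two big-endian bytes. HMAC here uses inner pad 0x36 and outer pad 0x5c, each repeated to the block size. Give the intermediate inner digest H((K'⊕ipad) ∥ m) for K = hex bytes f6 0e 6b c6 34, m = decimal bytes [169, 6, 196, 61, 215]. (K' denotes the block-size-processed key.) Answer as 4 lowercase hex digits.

Key hex bytes f6 0e 6b c6 34 is exactly B = 5 bytes: K' = f6 0e 6b c6 34.
K' ⊕ ipad = c0 38 5d f0 02.
Inner input = c0 38 5d f0 02 ∥ a9 06 c4 3d d7.
Inner hash: sum = 192+56+93+240+2+169+6+196+61+215 = 1230 → 04 ce.

04ce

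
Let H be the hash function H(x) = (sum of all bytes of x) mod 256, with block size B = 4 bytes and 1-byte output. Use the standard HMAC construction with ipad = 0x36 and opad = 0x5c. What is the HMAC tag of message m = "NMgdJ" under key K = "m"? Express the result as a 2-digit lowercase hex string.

f2

Key "m" = 6d is 1 byte ≤ B = 4; zero-pad to 4 bytes: K' = 6d 00 00 00.
K' ⊕ ipad = 5b 36 36 36.  K' ⊕ opad = 31 5c 5c 5c.
Inner input = (K'⊕ipad) ∥ m = 5b 36 36 36 ∥ 4e 4d 67 64 4a.
Inner hash: sum = 91+54+54+54+78+77+103+100+74 = 685; mod 256 = 173 → ad.
Outer input = (K'⊕opad) ∥ inner = 31 5c 5c 5c ∥ ad.
Outer hash (tag): sum = 49+92+92+92+173 = 498; mod 256 = 242 → f2.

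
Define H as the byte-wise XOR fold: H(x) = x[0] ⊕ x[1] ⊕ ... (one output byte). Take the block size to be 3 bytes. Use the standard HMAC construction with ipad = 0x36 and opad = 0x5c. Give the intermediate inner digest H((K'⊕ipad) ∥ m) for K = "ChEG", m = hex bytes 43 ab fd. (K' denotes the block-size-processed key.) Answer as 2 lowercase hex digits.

0a

Key "ChEG" = 43 68 45 47 is 4 bytes > B = 3, so hash it first: H(key) = 29, then zero-pad to 3 bytes: K' = 29 00 00.
K' ⊕ ipad = 1f 36 36.
Inner input = 1f 36 36 ∥ 43 ab fd.
Inner hash: XOR 1f⊕36⊕36⊕43⊕ab⊕fd = 0a.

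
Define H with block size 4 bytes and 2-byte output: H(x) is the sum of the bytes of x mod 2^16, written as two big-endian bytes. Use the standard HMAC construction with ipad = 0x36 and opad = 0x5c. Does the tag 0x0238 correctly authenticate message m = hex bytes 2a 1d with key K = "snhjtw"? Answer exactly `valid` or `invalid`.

invalid

Key "snhjtw" = 73 6e 68 6a 74 77 is 6 bytes > B = 4, so hash it first: H(key) = 02 9e, then zero-pad to 4 bytes: K' = 02 9e 00 00.
K' ⊕ ipad = 34 a8 36 36; K' ⊕ opad = 5e c2 5c 5c.
Inner hash: sum = 52+168+54+54+42+29 = 399 → 01 8f.
Outer hash (recomputed tag): sum = 94+194+92+92+1+143 = 616 → 02 68.
Recomputed tag = 0268; claimed = 0238 → mismatch.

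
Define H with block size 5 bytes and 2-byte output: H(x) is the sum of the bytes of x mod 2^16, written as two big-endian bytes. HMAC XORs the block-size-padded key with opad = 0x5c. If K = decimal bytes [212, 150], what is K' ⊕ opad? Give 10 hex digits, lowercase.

Key decimal bytes [212, 150] = d4 96 is 2 bytes ≤ B = 5; zero-pad to 5 bytes: K' = d4 96 00 00 00.
XOR each byte with 0x5c: d4⊕5c=88, 96⊕5c=ca, 00⊕5c=5c, 00⊕5c=5c, 00⊕5c=5c.

88ca5c5c5c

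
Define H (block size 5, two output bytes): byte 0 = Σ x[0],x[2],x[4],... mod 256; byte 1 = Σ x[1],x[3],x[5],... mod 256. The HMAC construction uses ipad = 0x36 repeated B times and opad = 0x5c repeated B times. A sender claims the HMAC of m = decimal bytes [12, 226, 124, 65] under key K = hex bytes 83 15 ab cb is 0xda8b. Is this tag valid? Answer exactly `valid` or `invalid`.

valid

Key hex bytes 83 15 ab cb is 4 bytes ≤ B = 5; zero-pad to 5 bytes: K' = 83 15 ab cb 00.
K' ⊕ ipad = b5 23 9d fd 36; K' ⊕ opad = df 49 f7 97 5c.
Inner hash: even-index sum = 683 mod 256 = 171; odd-index sum = 424 mod 256 = 168 → ab a8.
Outer hash (recomputed tag): even-index sum = 730 mod 256 = 218; odd-index sum = 395 mod 256 = 139 → da 8b.
Recomputed tag = da8b; claimed = da8b → match.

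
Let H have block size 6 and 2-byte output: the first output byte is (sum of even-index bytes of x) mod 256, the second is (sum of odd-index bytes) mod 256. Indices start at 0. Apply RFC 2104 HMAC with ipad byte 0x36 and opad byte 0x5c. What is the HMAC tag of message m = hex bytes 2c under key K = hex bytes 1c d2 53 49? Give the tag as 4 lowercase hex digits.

9c98

Key hex bytes 1c d2 53 49 is 4 bytes ≤ B = 6; zero-pad to 6 bytes: K' = 1c d2 53 49 00 00.
K' ⊕ ipad = 2a e4 65 7f 36 36.  K' ⊕ opad = 40 8e 0f 15 5c 5c.
Inner input = (K'⊕ipad) ∥ m = 2a e4 65 7f 36 36 ∥ 2c.
Inner hash: even-index sum = 241 mod 256 = 241; odd-index sum = 409 mod 256 = 153 → f1 99.
Outer input = (K'⊕opad) ∥ inner = 40 8e 0f 15 5c 5c ∥ f1 99.
Outer hash (tag): even-index sum = 412 mod 256 = 156; odd-index sum = 408 mod 256 = 152 → 9c 98.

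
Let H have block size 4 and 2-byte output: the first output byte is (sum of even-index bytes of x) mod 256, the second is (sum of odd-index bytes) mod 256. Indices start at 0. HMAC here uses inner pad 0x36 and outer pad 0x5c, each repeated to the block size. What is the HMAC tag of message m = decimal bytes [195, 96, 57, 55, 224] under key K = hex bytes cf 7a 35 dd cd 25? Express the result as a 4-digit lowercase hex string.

Key hex bytes cf 7a 35 dd cd 25 is 6 bytes > B = 4, so hash it first: H(key) = d1 7c, then zero-pad to 4 bytes: K' = d1 7c 00 00.
K' ⊕ ipad = e7 4a 36 36.  K' ⊕ opad = 8d 20 5c 5c.
Inner input = (K'⊕ipad) ∥ m = e7 4a 36 36 ∥ c3 60 39 37 e0.
Inner hash: even-index sum = 761 mod 256 = 249; odd-index sum = 279 mod 256 = 23 → f9 17.
Outer input = (K'⊕opad) ∥ inner = 8d 20 5c 5c ∥ f9 17.
Outer hash (tag): even-index sum = 482 mod 256 = 226; odd-index sum = 147 mod 256 = 147 → e2 93.

e293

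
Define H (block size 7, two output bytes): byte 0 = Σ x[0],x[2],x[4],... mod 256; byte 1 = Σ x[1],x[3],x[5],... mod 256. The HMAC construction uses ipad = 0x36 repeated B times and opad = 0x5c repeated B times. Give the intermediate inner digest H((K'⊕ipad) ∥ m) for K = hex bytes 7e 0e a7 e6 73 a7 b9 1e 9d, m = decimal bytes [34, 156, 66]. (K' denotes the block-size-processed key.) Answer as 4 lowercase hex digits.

165f

Key hex bytes 7e 0e a7 e6 73 a7 b9 1e 9d is 9 bytes > B = 7, so hash it first: H(key) = ee b9, then zero-pad to 7 bytes: K' = ee b9 00 00 00 00 00.
K' ⊕ ipad = d8 8f 36 36 36 36 36.
Inner input = d8 8f 36 36 36 36 36 ∥ 22 9c 42.
Inner hash: even-index sum = 534 mod 256 = 22; odd-index sum = 351 mod 256 = 95 → 16 5f.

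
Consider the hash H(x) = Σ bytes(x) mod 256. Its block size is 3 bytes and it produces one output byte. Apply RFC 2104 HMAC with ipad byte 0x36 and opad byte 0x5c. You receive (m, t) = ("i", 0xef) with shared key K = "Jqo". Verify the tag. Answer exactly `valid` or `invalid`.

invalid

Key "Jqo" = 4a 71 6f is exactly B = 3 bytes: K' = 4a 71 6f.
K' ⊕ ipad = 7c 47 59; K' ⊕ opad = 16 2d 33.
Inner hash: sum = 124+71+89+105 = 389; mod 256 = 133 → 85.
Outer hash (recomputed tag): sum = 22+45+51+133 = 251 → fb.
Recomputed tag = fb; claimed = ef → mismatch.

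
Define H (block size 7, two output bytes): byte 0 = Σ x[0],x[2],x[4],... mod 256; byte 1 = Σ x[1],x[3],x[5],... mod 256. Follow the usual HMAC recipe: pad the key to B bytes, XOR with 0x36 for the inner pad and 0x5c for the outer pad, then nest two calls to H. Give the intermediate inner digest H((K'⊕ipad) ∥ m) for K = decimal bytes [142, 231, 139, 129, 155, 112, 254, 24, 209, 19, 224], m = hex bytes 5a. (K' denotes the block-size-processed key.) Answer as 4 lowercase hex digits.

Key decimal bytes [142, 231, 139, 129, 155, 112, 254, 24, 209, 19, 224] = 8e e7 8b 81 9b 70 fe 18 d1 13 e0 is 11 bytes > B = 7, so hash it first: H(key) = 63 03, then zero-pad to 7 bytes: K' = 63 03 00 00 00 00 00.
K' ⊕ ipad = 55 35 36 36 36 36 36.
Inner input = 55 35 36 36 36 36 36 ∥ 5a.
Inner hash: even-index sum = 247 mod 256 = 247; odd-index sum = 251 mod 256 = 251 → f7 fb.

f7fb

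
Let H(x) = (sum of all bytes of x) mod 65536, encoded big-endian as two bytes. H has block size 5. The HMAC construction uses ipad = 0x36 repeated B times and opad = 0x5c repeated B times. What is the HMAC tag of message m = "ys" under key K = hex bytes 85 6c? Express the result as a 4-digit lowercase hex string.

Key hex bytes 85 6c is 2 bytes ≤ B = 5; zero-pad to 5 bytes: K' = 85 6c 00 00 00.
K' ⊕ ipad = b3 5a 36 36 36.  K' ⊕ opad = d9 30 5c 5c 5c.
Inner input = (K'⊕ipad) ∥ m = b3 5a 36 36 36 ∥ 79 73.
Inner hash: sum = 179+90+54+54+54+121+115 = 667 → 02 9b.
Outer input = (K'⊕opad) ∥ inner = d9 30 5c 5c 5c ∥ 02 9b.
Outer hash (tag): sum = 217+48+92+92+92+2+155 = 698 → 02 ba.

02ba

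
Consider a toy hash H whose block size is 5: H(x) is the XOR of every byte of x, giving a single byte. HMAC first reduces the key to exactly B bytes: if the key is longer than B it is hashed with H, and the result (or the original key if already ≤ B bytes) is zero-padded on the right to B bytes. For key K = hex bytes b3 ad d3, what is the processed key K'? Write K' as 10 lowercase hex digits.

b3add30000

Key hex bytes b3 ad d3 is 3 bytes ≤ B = 5; zero-pad to 5 bytes: K' = b3 ad d3 00 00.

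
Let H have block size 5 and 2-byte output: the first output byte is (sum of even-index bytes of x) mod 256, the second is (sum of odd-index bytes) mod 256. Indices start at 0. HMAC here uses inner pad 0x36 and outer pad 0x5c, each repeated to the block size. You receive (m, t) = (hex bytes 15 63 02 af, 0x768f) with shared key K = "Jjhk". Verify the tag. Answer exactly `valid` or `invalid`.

Key "Jjhk" = 4a 6a 68 6b is 4 bytes ≤ B = 5; zero-pad to 5 bytes: K' = 4a 6a 68 6b 00.
K' ⊕ ipad = 7c 5c 5e 5d 36; K' ⊕ opad = 16 36 34 37 5c.
Inner hash: even-index sum = 546 mod 256 = 34; odd-index sum = 208 mod 256 = 208 → 22 d0.
Outer hash (recomputed tag): even-index sum = 374 mod 256 = 118; odd-index sum = 143 mod 256 = 143 → 76 8f.
Recomputed tag = 768f; claimed = 768f → match.

valid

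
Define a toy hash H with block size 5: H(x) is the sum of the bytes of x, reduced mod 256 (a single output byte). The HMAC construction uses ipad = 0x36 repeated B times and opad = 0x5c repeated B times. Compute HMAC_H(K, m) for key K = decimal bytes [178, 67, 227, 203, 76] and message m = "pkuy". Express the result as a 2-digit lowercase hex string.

Key decimal bytes [178, 67, 227, 203, 76] = b2 43 e3 cb 4c is exactly B = 5 bytes: K' = b2 43 e3 cb 4c.
K' ⊕ ipad = 84 75 d5 fd 7a.  K' ⊕ opad = ee 1f bf 97 10.
Inner input = (K'⊕ipad) ∥ m = 84 75 d5 fd 7a ∥ 70 6b 75 79.
Inner hash: sum = 132+117+213+253+122+112+107+117+121 = 1294; mod 256 = 14 → 0e.
Outer input = (K'⊕opad) ∥ inner = ee 1f bf 97 10 ∥ 0e.
Outer hash (tag): sum = 238+31+191+151+16+14 = 641; mod 256 = 129 → 81.

81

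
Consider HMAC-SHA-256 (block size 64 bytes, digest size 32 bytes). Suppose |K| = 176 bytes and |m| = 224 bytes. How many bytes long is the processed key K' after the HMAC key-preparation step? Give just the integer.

Key is 176 > 64 bytes, so it is hashed to 32 bytes then zero-padded to 64: |K'| = 64.

64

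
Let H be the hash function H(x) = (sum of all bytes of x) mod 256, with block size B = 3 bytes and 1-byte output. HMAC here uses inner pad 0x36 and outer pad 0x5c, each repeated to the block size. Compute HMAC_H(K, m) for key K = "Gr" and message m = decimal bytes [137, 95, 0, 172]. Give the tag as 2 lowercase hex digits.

24

Key "Gr" = 47 72 is 2 bytes ≤ B = 3; zero-pad to 3 bytes: K' = 47 72 00.
K' ⊕ ipad = 71 44 36.  K' ⊕ opad = 1b 2e 5c.
Inner input = (K'⊕ipad) ∥ m = 71 44 36 ∥ 89 5f 00 ac.
Inner hash: sum = 113+68+54+137+95+0+172 = 639; mod 256 = 127 → 7f.
Outer input = (K'⊕opad) ∥ inner = 1b 2e 5c ∥ 7f.
Outer hash (tag): sum = 27+46+92+127 = 292; mod 256 = 36 → 24.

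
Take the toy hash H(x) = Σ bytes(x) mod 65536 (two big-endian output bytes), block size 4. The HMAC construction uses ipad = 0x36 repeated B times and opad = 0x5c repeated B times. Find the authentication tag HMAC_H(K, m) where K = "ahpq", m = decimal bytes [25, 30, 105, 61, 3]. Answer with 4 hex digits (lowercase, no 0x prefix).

00ee

Key "ahpq" = 61 68 70 71 is exactly B = 4 bytes: K' = 61 68 70 71.
K' ⊕ ipad = 57 5e 46 47.  K' ⊕ opad = 3d 34 2c 2d.
Inner input = (K'⊕ipad) ∥ m = 57 5e 46 47 ∥ 19 1e 69 3d 03.
Inner hash: sum = 87+94+70+71+25+30+105+61+3 = 546 → 02 22.
Outer input = (K'⊕opad) ∥ inner = 3d 34 2c 2d ∥ 02 22.
Outer hash (tag): sum = 61+52+44+45+2+34 = 238 → 00 ee.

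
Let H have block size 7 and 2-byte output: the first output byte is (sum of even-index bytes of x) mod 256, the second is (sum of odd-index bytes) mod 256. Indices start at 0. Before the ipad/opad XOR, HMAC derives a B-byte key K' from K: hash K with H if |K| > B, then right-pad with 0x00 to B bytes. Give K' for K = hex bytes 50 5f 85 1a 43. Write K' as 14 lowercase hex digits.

505f851a430000

Key hex bytes 50 5f 85 1a 43 is 5 bytes ≤ B = 7; zero-pad to 7 bytes: K' = 50 5f 85 1a 43 00 00.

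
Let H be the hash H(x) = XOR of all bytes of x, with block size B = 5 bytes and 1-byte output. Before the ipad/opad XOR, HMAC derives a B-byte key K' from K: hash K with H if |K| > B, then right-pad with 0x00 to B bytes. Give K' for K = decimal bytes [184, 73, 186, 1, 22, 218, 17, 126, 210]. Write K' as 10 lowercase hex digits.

|K| = 9 > B = 5, so first hash the key.
H(K): XOR b8⊕49⊕ba⊕01⊕16⊕da⊕11⊕7e⊕d2 = 3b.
Zero-pad H(K) = 3b to 5 bytes: K' = 3b 00 00 00 00.

3b00000000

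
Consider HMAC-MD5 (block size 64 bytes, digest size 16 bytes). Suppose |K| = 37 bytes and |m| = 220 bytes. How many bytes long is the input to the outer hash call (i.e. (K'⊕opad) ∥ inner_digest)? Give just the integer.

Key is 37 ≤ 64 bytes, zero-padded: |K'| = 64.
Outer input = (K'⊕opad) ∥ H(inner) → 64 + 16 = 80 bytes.

80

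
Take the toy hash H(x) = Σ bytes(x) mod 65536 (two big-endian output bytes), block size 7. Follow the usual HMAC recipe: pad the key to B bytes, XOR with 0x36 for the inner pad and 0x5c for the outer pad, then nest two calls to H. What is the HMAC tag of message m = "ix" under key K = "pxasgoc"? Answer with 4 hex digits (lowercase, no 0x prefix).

Key "pxasgoc" = 70 78 61 73 67 6f 63 is exactly B = 7 bytes: K' = 70 78 61 73 67 6f 63.
K' ⊕ ipad = 46 4e 57 45 51 59 55.  K' ⊕ opad = 2c 24 3d 2f 3b 33 3f.
Inner input = (K'⊕ipad) ∥ m = 46 4e 57 45 51 59 55 ∥ 69 78.
Inner hash: sum = 70+78+87+69+81+89+85+105+120 = 784 → 03 10.
Outer input = (K'⊕opad) ∥ inner = 2c 24 3d 2f 3b 33 3f ∥ 03 10.
Outer hash (tag): sum = 44+36+61+47+59+51+63+3+16 = 380 → 01 7c.

017c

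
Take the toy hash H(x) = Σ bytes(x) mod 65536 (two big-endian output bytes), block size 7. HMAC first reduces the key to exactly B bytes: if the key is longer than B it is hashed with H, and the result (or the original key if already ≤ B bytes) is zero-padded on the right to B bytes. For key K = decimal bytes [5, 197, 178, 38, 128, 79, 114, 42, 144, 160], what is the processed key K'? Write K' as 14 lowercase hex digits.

|K| = 10 > B = 7, so first hash the key.
H(K): sum = 5+197+178+38+128+79+114+42+144+160 = 1085 → 04 3d.
Zero-pad H(K) = 04 3d to 7 bytes: K' = 04 3d 00 00 00 00 00.

043d0000000000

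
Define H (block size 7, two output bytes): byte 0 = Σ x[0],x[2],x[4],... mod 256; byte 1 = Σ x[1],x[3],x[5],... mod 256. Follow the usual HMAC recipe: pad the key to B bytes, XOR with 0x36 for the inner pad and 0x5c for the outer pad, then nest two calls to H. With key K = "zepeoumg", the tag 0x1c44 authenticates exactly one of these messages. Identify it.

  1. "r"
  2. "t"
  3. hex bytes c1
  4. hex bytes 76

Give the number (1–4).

Key "zepeoumg" = 7a 65 70 65 6f 75 6d 67 is 8 bytes > B = 7, so hash it first: H(key) = c6 a6, then zero-pad to 7 bytes: K' = c6 a6 00 00 00 00 00.
K' ⊕ ipad = f0 90 36 36 36 36 36; K' ⊕ opad = 9a fa 5c 5c 5c 5c 5c.
m1: inner = H(f0 90 36 36 36 36 36 72) = 92 6e; tag = H(9a fa 5c 5c 5c 5c 5c 92 6e) = 1c44 ← matches
m2: inner = H(f0 90 36 36 36 36 36 74) = 92 70; tag = H(9a fa 5c 5c 5c 5c 5c 92 70) = 1e44
m3: inner = H(f0 90 36 36 36 36 36 c1) = 92 bd; tag = H(9a fa 5c 5c 5c 5c 5c 92 bd) = 6b44
m4: inner = H(f0 90 36 36 36 36 36 76) = 92 72; tag = H(9a fa 5c 5c 5c 5c 5c 92 72) = 2044

1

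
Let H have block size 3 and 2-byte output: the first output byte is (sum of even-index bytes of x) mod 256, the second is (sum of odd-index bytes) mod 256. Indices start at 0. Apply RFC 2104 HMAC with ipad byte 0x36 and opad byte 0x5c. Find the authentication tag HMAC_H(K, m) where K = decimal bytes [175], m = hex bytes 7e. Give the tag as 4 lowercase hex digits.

Key decimal bytes [175] = af is 1 byte ≤ B = 3; zero-pad to 3 bytes: K' = af 00 00.
K' ⊕ ipad = 99 36 36.  K' ⊕ opad = f3 5c 5c.
Inner input = (K'⊕ipad) ∥ m = 99 36 36 ∥ 7e.
Inner hash: even-index sum = 207 mod 256 = 207; odd-index sum = 180 mod 256 = 180 → cf b4.
Outer input = (K'⊕opad) ∥ inner = f3 5c 5c ∥ cf b4.
Outer hash (tag): even-index sum = 515 mod 256 = 3; odd-index sum = 299 mod 256 = 43 → 03 2b.

032b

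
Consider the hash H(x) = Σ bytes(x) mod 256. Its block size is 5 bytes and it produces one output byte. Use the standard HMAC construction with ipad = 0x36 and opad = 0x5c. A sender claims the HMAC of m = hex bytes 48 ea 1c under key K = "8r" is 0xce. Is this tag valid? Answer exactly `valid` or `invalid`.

invalid

Key "8r" = 38 72 is 2 bytes ≤ B = 5; zero-pad to 5 bytes: K' = 38 72 00 00 00.
K' ⊕ ipad = 0e 44 36 36 36; K' ⊕ opad = 64 2e 5c 5c 5c.
Inner hash: sum = 14+68+54+54+54+72+234+28 = 578; mod 256 = 66 → 42.
Outer hash (recomputed tag): sum = 100+46+92+92+92+66 = 488; mod 256 = 232 → e8.
Recomputed tag = e8; claimed = ce → mismatch.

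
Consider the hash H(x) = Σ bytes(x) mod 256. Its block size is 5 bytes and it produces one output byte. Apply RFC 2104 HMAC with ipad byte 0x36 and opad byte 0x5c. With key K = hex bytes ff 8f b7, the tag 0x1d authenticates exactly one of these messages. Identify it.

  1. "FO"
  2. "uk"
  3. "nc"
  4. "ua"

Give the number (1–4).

Key hex bytes ff 8f b7 is 3 bytes ≤ B = 5; zero-pad to 5 bytes: K' = ff 8f b7 00 00.
K' ⊕ ipad = c9 b9 81 36 36; K' ⊕ opad = a3 d3 eb 5c 5c.
m1: inner = H(c9 b9 81 36 36 46 4f) = 04; tag = H(a3 d3 eb 5c 5c 04) = 1d ← matches
m2: inner = H(c9 b9 81 36 36 75 6b) = 4f; tag = H(a3 d3 eb 5c 5c 4f) = 68
m3: inner = H(c9 b9 81 36 36 6e 63) = 40; tag = H(a3 d3 eb 5c 5c 40) = 59
m4: inner = H(c9 b9 81 36 36 75 61) = 45; tag = H(a3 d3 eb 5c 5c 45) = 5e

1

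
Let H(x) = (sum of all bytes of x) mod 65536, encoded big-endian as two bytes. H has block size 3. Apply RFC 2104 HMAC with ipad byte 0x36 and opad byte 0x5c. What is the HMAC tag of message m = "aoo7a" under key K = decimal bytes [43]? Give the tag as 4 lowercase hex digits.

Key decimal bytes [43] = 2b is 1 byte ≤ B = 3; zero-pad to 3 bytes: K' = 2b 00 00.
K' ⊕ ipad = 1d 36 36.  K' ⊕ opad = 77 5c 5c.
Inner input = (K'⊕ipad) ∥ m = 1d 36 36 ∥ 61 6f 6f 37 61.
Inner hash: sum = 29+54+54+97+111+111+55+97 = 608 → 02 60.
Outer input = (K'⊕opad) ∥ inner = 77 5c 5c ∥ 02 60.
Outer hash (tag): sum = 119+92+92+2+96 = 401 → 01 91.

0191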